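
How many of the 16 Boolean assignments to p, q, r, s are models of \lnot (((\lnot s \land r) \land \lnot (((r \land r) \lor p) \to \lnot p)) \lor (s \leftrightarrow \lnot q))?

Initial set: {\lnot (((\lnot s \land r) \land \lnot (((r \land r) \lor p) \to \lnot p)) \lor (s \leftrightarrow \lnot q))}.
\lnot (((\lnot s \land r) \land \lnot (((r \land r) \lor p) \to \lnot p)) \lor (s \leftrightarrow \lnot q)): α-rule — add \lnot ((\lnot s \land r) \land \lnot (((r \land r) \lor p) \to \lnot p)), \lnot (s \leftrightarrow \lnot q).
\lnot ((\lnot s \land r) \land \lnot (((r \land r) \lor p) \to \lnot p)): β-rule — branch into \lnot (\lnot s \land r)  //  \lnot \lnot (((r \land r) \lor p) \to \lnot p).
  branch 1 (add \lnot (\lnot s \land r)):
    \lnot (s \leftrightarrow \lnot q): β-rule — branch into s, \lnot \lnot q  //  \lnot s, \lnot q.
      branch 1.1 (add s, \lnot \lnot q):
        \lnot (\lnot s \land r): β-rule — branch into \lnot \lnot s  //  \lnot r.
          branch 1.1.1 (add \lnot \lnot s):
            ○ open, literals {q=T, s=T}.
          branch 1.1.2 (add \lnot r):
            ○ open, literals {q=T, r=F, s=T}.
      branch 1.2 (add \lnot s, \lnot q):
        \lnot (\lnot s \land r): β-rule — branch into \lnot \lnot s  //  \lnot r.
          branch 1.2.1 (add \lnot \lnot s):
            × closes — contains both s and \lnot s.
          branch 1.2.2 (add \lnot r):
            ○ open, literals {q=F, r=F, s=F}.
  branch 2 (add \lnot \lnot (((r \land r) \lor p) \to \lnot p)):
    \lnot (s \leftrightarrow \lnot q): β-rule — branch into s, \lnot \lnot q  //  \lnot s, \lnot q.
      branch 2.1 (add s, \lnot \lnot q):
        \lnot \lnot (((r \land r) \lor p) \to \lnot p): β-rule — branch into \lnot ((r \land r) \lor p)  //  \lnot p.
          branch 2.1.1 (add \lnot ((r \land r) \lor p)):
            \lnot ((r \land r) \lor p): α-rule — add \lnot (r \land r), \lnot p.
            \lnot (r \land r): β-rule — branch into \lnot r  //  \lnot r.
              branch 2.1.1.1 (add \lnot r):
                ○ open, literals {p=F, q=T, r=F, s=T}.
              branch 2.1.1.2 (add \lnot r):
                ○ open, literals {p=F, q=T, r=F, s=T}.
          branch 2.1.2 (add \lnot p):
            ○ open, literals {p=F, q=T, s=T}.
      branch 2.2 (add \lnot s, \lnot q):
        \lnot \lnot (((r \land r) \lor p) \to \lnot p): β-rule — branch into \lnot ((r \land r) \lor p)  //  \lnot p.
          branch 2.2.1 (add \lnot ((r \land r) \lor p)):
            \lnot ((r \land r) \lor p): α-rule — add \lnot (r \land r), \lnot p.
            \lnot (r \land r): β-rule — branch into \lnot r  //  \lnot r.
              branch 2.2.1.1 (add \lnot r):
                ○ open, literals {p=F, q=F, r=F, s=F}.
              branch 2.2.1.2 (add \lnot r):
                ○ open, literals {p=F, q=F, r=F, s=F}.
          branch 2.2.2 (add \lnot p):
            ○ open, literals {p=F, q=F, s=F}.
1 branch closed, 9 open.
Each open branch fixes some atoms; the unmentioned ones are free. Counting distinct full assignments: branch {q=T, s=T} (p, r) contributes 4 new; branch {q=T, r=F, s=T} (p) contributes 0 new; branch {q=F, r=F, s=F} (p) contributes 2 new; branch {p=F, q=T, r=F, s=T} (none free) contributes 0 new; branch {p=F, q=T, r=F, s=T} (none free) contributes 0 new; branch {p=F, q=T, s=T} (r) contributes 0 new; branch {p=F, q=F, r=F, s=F} (none free) contributes 0 new; branch {p=F, q=F, r=F, s=F} (none free) contributes 0 new; branch {p=F, q=F, s=F} (r) contributes 1 new. Total: 7.

7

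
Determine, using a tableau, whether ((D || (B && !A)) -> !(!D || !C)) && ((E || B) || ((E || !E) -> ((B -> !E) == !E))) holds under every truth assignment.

Assume the negation and expand:
Initial set: {!(((D || (B && !A)) -> !(!D || !C)) && ((E || B) || ((E || !E) -> ((B -> !E) == !E))))}.
!(((D || (B && !A)) -> !(!D || !C)) && ((E || B) || ((E || !E) -> ((B -> !E) == !E)))): β-rule — branch into !((D || (B && !A)) -> !(!D || !C))  //  !((E || B) || ((E || !E) -> ((B -> !E) == !E))).
  branch 1 (add !((D || (B && !A)) -> !(!D || !C))):
    !((D || (B && !A)) -> !(!D || !C)): α-rule — add (D || (B && !A)), !!(!D || !C).
    (D || (B && !A)): β-rule — branch into D  //  (B && !A).
      branch 1.1 (add D):
        !!(!D || !C): β-rule — branch into !D  //  !C.
          branch 1.1.1 (add !D):
            × closes — contains both D and !D.
          branch 1.1.2 (add !C):
            ○ open, literals {C=false, D=true}.
      branch 1.2 (add (B && !A)):
        (B && !A): α-rule — add B, !A.
        !!(!D || !C): β-rule — branch into !D  //  !C.
          branch 1.2.1 (add !D):
            ○ open, literals {A=false, B=true, D=false}.
          branch 1.2.2 (add !C):
            ○ open, literals {A=false, B=true, C=false}.
  branch 2 (add !((E || B) || ((E || !E) -> ((B -> !E) == !E)))):
    !((E || B) || ((E || !E) -> ((B -> !E) == !E))): α-rule — add !(E || B), !((E || !E) -> ((B -> !E) == !E)).
    !(E || B): α-rule — add !E, !B.
    !((E || !E) -> ((B -> !E) == !E)): α-rule — add (E || !E), !((B -> !E) == !E).
    (E || !E): β-rule — branch into E  //  !E.
      branch 2.1 (add E):
        × closes — contains both E and !E.
      branch 2.2 (add !E):
        !((B -> !E) == !E): β-rule — branch into (B -> !E), !!E  //  !(B -> !E), !E.
          branch 2.2.1 (add (B -> !E), !!E):
            × closes — contains both E and !E.
          branch 2.2.2 (add !(B -> !E), !E):
            !(B -> !E): α-rule — add B, !!E.
            × closes — contains both B and !B.
4 branches closed, 3 open.
An open branch gives a countermodel: C=false, D=true (unmentioned atoms arbitrary); under it the original formula is false.

Not valid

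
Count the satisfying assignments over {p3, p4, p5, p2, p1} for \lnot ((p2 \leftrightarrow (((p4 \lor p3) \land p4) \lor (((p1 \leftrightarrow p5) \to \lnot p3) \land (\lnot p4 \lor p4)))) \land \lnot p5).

Initial set: {\lnot ((p2 \leftrightarrow (((p4 \lor p3) \land p4) \lor (((p1 \leftrightarrow p5) \to \lnot p3) \land (\lnot p4 \lor p4)))) \land \lnot p5)}.
\lnot ((p2 \leftrightarrow (((p4 \lor p3) \land p4) \lor (((p1 \leftrightarrow p5) \to \lnot p3) \land (\lnot p4 \lor p4)))) \land \lnot p5): β-rule — branch into \lnot (p2 \leftrightarrow (((p4 \lor p3) \land p4) \lor (((p1 \leftrightarrow p5) \to \lnot p3) \land (\lnot p4 \lor p4))))  //  \lnot \lnot p5.
  branch 1 (add \lnot (p2 \leftrightarrow (((p4 \lor p3) \land p4) \lor (((p1 \leftrightarrow p5) \to \lnot p3) \land (\lnot p4 \lor p4))))):
    \lnot (p2 \leftrightarrow (((p4 \lor p3) \land p4) \lor (((p1 \leftrightarrow p5) \to \lnot p3) \land (\lnot p4 \lor p4)))): β-rule — branch into p2, \lnot (((p4 \lor p3) \land p4) \lor (((p1 \leftrightarrow p5) \to \lnot p3) \land (\lnot p4 \lor p4)))  //  \lnot p2, (((p4 \lor p3) \land p4) \lor (((p1 \leftrightarrow p5) \to \lnot p3) \land (\lnot p4 \lor p4))).
      branch 1.1 (add p2, \lnot (((p4 \lor p3) \land p4) \lor (((p1 \leftrightarrow p5) \to \lnot p3) \land (\lnot p4 \lor p4)))):
        \lnot (((p4 \lor p3) \land p4) \lor (((p1 \leftrightarrow p5) \to \lnot p3) \land (\lnot p4 \lor p4))): α-rule — add \lnot ((p4 \lor p3) \land p4), \lnot (((p1 \leftrightarrow p5) \to \lnot p3) \land (\lnot p4 \lor p4)).
        \lnot ((p4 \lor p3) \land p4): β-rule — branch into \lnot (p4 \lor p3)  //  \lnot p4.
          branch 1.1.1 (add \lnot (p4 \lor p3)):
            \lnot (p4 \lor p3): α-rule — add \lnot p4, \lnot p3.
            \lnot (((p1 \leftrightarrow p5) \to \lnot p3) \land (\lnot p4 \lor p4)): β-rule — branch into \lnot ((p1 \leftrightarrow p5) \to \lnot p3)  //  \lnot (\lnot p4 \lor p4).
              branch 1.1.1.1 (add \lnot ((p1 \leftrightarrow p5) \to \lnot p3)):
                \lnot ((p1 \leftrightarrow p5) \to \lnot p3): α-rule — add (p1 \leftrightarrow p5), \lnot \lnot p3.
                × closes — contains both p3 and \lnot p3.
              branch 1.1.1.2 (add \lnot (\lnot p4 \lor p4)):
                \lnot (\lnot p4 \lor p4): α-rule — add \lnot \lnot p4, \lnot p4.
                × closes — contains both p4 and \lnot p4.
          branch 1.1.2 (add \lnot p4):
            \lnot (((p1 \leftrightarrow p5) \to \lnot p3) \land (\lnot p4 \lor p4)): β-rule — branch into \lnot ((p1 \leftrightarrow p5) \to \lnot p3)  //  \lnot (\lnot p4 \lor p4).
              branch 1.1.2.1 (add \lnot ((p1 \leftrightarrow p5) \to \lnot p3)):
                \lnot ((p1 \leftrightarrow p5) \to \lnot p3): α-rule — add (p1 \leftrightarrow p5), \lnot \lnot p3.
                (p1 \leftrightarrow p5): β-rule — branch into p1, p5  //  \lnot p1, \lnot p5.
                  branch 1.1.2.1.1 (add p1, p5):
                    ○ open, literals {p1=1, p2=1, p3=1, p4=0, p5=1}.
                  branch 1.1.2.1.2 (add \lnot p1, \lnot p5):
                    ○ open, literals {p1=0, p2=1, p3=1, p4=0, p5=0}.
              branch 1.1.2.2 (add \lnot (\lnot p4 \lor p4)):
                \lnot (\lnot p4 \lor p4): α-rule — add \lnot \lnot p4, \lnot p4.
                × closes — contains both p4 and \lnot p4.
      branch 1.2 (add \lnot p2, (((p4 \lor p3) \land p4) \lor (((p1 \leftrightarrow p5) \to \lnot p3) \land (\lnot p4 \lor p4)))):
        (((p4 \lor p3) \land p4) \lor (((p1 \leftrightarrow p5) \to \lnot p3) \land (\lnot p4 \lor p4))): β-rule — branch into ((p4 \lor p3) \land p4)  //  (((p1 \leftrightarrow p5) \to \lnot p3) \land (\lnot p4 \lor p4)).
          branch 1.2.1 (add ((p4 \lor p3) \land p4)):
            ((p4 \lor p3) \land p4): α-rule — add (p4 \lor p3), p4.
            (p4 \lor p3): β-rule — branch into p4  //  p3.
              branch 1.2.1.1 (add p4):
                ○ open, literals {p2=0, p4=1}.
              branch 1.2.1.2 (add p3):
                ○ open, literals {p2=0, p3=1, p4=1}.
          branch 1.2.2 (add (((p1 \leftrightarrow p5) \to \lnot p3) \land (\lnot p4 \lor p4))):
            (((p1 \leftrightarrow p5) \to \lnot p3) \land (\lnot p4 \lor p4)): α-rule — add ((p1 \leftrightarrow p5) \to \lnot p3), (\lnot p4 \lor p4).
            ((p1 \leftrightarrow p5) \to \lnot p3): β-rule — branch into \lnot (p1 \leftrightarrow p5)  //  \lnot p3.
              branch 1.2.2.1 (add \lnot (p1 \leftrightarrow p5)):
                (\lnot p4 \lor p4): β-rule — branch into \lnot p4  //  p4.
                  branch 1.2.2.1.1 (add \lnot p4):
                    \lnot (p1 \leftrightarrow p5): β-rule — branch into p1, \lnot p5  //  \lnot p1, p5.
                      branch 1.2.2.1.1.1 (add p1, \lnot p5):
                        ○ open, literals {p1=1, p2=0, p4=0, p5=0}.
                      branch 1.2.2.1.1.2 (add \lnot p1, p5):
                        ○ open, literals {p1=0, p2=0, p4=0, p5=1}.
                  branch 1.2.2.1.2 (add p4):
                    \lnot (p1 \leftrightarrow p5): β-rule — branch into p1, \lnot p5  //  \lnot p1, p5.
                      branch 1.2.2.1.2.1 (add p1, \lnot p5):
                        ○ open, literals {p1=1, p2=0, p4=1, p5=0}.
                      branch 1.2.2.1.2.2 (add \lnot p1, p5):
                        ○ open, literals {p1=0, p2=0, p4=1, p5=1}.
              branch 1.2.2.2 (add \lnot p3):
                (\lnot p4 \lor p4): β-rule — branch into \lnot p4  //  p4.
                  branch 1.2.2.2.1 (add \lnot p4):
                    ○ open, literals {p2=0, p3=0, p4=0}.
                  branch 1.2.2.2.2 (add p4):
                    ○ open, literals {p2=0, p3=0, p4=1}.
  branch 2 (add \lnot \lnot p5):
    ○ open, literals {p5=1}.
3 branches closed, 11 open.
Each open branch fixes some atoms; the unmentioned ones are free. Counting distinct full assignments: branch {p1=1, p2=1, p3=1, p4=0, p5=1} (none free) contributes 1 new; branch {p1=0, p2=1, p3=1, p4=0, p5=0} (none free) contributes 1 new; branch {p2=0, p4=1} (p3, p5, p1) contributes 8 new; branch {p2=0, p3=1, p4=1} (p5, p1) contributes 0 new; branch {p1=1, p2=0, p4=0, p5=0} (p3) contributes 2 new; branch {p1=0, p2=0, p4=0, p5=1} (p3) contributes 2 new; branch {p1=1, p2=0, p4=1, p5=0} (p3) contributes 0 new; branch {p1=0, p2=0, p4=1, p5=1} (p3) contributes 0 new; branch {p2=0, p3=0, p4=0} (p5, p1) contributes 2 new; branch {p2=0, p3=0, p4=1} (p5, p1) contributes 0 new; branch {p5=1} (p3, p4, p2, p1) contributes 8 new. Total: 24.

24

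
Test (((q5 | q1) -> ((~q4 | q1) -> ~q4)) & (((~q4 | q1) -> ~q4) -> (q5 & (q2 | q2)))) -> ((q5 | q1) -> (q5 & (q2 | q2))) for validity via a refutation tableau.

Valid

Assume the negation and expand:
Initial set: {~((((q5 | q1) -> ((~q4 | q1) -> ~q4)) & (((~q4 | q1) -> ~q4) -> (q5 & (q2 | q2)))) -> ((q5 | q1) -> (q5 & (q2 | q2))))}.
~((((q5 | q1) -> ((~q4 | q1) -> ~q4)) & (((~q4 | q1) -> ~q4) -> (q5 & (q2 | q2)))) -> ((q5 | q1) -> (q5 & (q2 | q2)))): α-rule — add (((q5 | q1) -> ((~q4 | q1) -> ~q4)) & (((~q4 | q1) -> ~q4) -> (q5 & (q2 | q2)))), ~((q5 | q1) -> (q5 & (q2 | q2))).
(((q5 | q1) -> ((~q4 | q1) -> ~q4)) & (((~q4 | q1) -> ~q4) -> (q5 & (q2 | q2)))): α-rule — add ((q5 | q1) -> ((~q4 | q1) -> ~q4)), (((~q4 | q1) -> ~q4) -> (q5 & (q2 | q2))).
~((q5 | q1) -> (q5 & (q2 | q2))): α-rule — add (q5 | q1), ~(q5 & (q2 | q2)).
((q5 | q1) -> ((~q4 | q1) -> ~q4)): β-rule — branch into ~(q5 | q1)  //  ((~q4 | q1) -> ~q4).
  branch 1 (add ~(q5 | q1)):
    ~(q5 | q1): α-rule — add ~q5, ~q1.
    (((~q4 | q1) -> ~q4) -> (q5 & (q2 | q2))): β-rule — branch into ~((~q4 | q1) -> ~q4)  //  (q5 & (q2 | q2)).
      branch 1.1 (add ~((~q4 | q1) -> ~q4)):
        ~((~q4 | q1) -> ~q4): α-rule — add (~q4 | q1), ~~q4.
        (q5 | q1): β-rule — branch into q5  //  q1.
          branch 1.1.1 (add q5):
            × closes — contains both q5 and ~q5.
          branch 1.1.2 (add q1):
            × closes — contains both q1 and ~q1.
      branch 1.2 (add (q5 & (q2 | q2))):
        (q5 & (q2 | q2)): α-rule — add q5, (q2 | q2).
        × closes — contains both q5 and ~q5.
  branch 2 (add ((~q4 | q1) -> ~q4)):
    (((~q4 | q1) -> ~q4) -> (q5 & (q2 | q2))): β-rule — branch into ~((~q4 | q1) -> ~q4)  //  (q5 & (q2 | q2)).
      branch 2.1 (add ~((~q4 | q1) -> ~q4)):
        ~((~q4 | q1) -> ~q4): α-rule — add (~q4 | q1), ~~q4.
        (q5 | q1): β-rule — branch into q5  //  q1.
          branch 2.1.1 (add q5):
            ~(q5 & (q2 | q2)): β-rule — branch into ~q5  //  ~(q2 | q2).
              branch 2.1.1.1 (add ~q5):
                × closes — contains both q5 and ~q5.
              branch 2.1.1.2 (add ~(q2 | q2)):
                ~(q2 | q2): α-rule — add ~q2, ~q2.
                ((~q4 | q1) -> ~q4): β-rule — branch into ~(~q4 | q1)  //  ~q4.
                  branch 2.1.1.2.1 (add ~(~q4 | q1)):
                    ~(~q4 | q1): α-rule — add ~~q4, ~q1.
                    (~q4 | q1): β-rule — branch into ~q4  //  q1.
                      branch 2.1.1.2.1.1 (add ~q4):
                        × closes — contains both q4 and ~q4.
                      branch 2.1.1.2.1.2 (add q1):
                        × closes — contains both q1 and ~q1.
                  branch 2.1.1.2.2 (add ~q4):
                    × closes — contains both q4 and ~q4.
          branch 2.1.2 (add q1):
            ~(q5 & (q2 | q2)): β-rule — branch into ~q5  //  ~(q2 | q2).
              branch 2.1.2.1 (add ~q5):
                ((~q4 | q1) -> ~q4): β-rule — branch into ~(~q4 | q1)  //  ~q4.
                  branch 2.1.2.1.1 (add ~(~q4 | q1)):
                    ~(~q4 | q1): α-rule — add ~~q4, ~q1.
                    × closes — contains both q1 and ~q1.
                  branch 2.1.2.1.2 (add ~q4):
                    × closes — contains both q4 and ~q4.
              branch 2.1.2.2 (add ~(q2 | q2)):
                ~(q2 | q2): α-rule — add ~q2, ~q2.
                ((~q4 | q1) -> ~q4): β-rule — branch into ~(~q4 | q1)  //  ~q4.
                  branch 2.1.2.2.1 (add ~(~q4 | q1)):
                    ~(~q4 | q1): α-rule — add ~~q4, ~q1.
                    × closes — contains both q1 and ~q1.
                  branch 2.1.2.2.2 (add ~q4):
                    × closes — contains both q4 and ~q4.
      branch 2.2 (add (q5 & (q2 | q2))):
        (q5 & (q2 | q2)): α-rule — add q5, (q2 | q2).
        (q5 | q1): β-rule — branch into q5  //  q1.
          branch 2.2.1 (add q5):
            ~(q5 & (q2 | q2)): β-rule — branch into ~q5  //  ~(q2 | q2).
              branch 2.2.1.1 (add ~q5):
                × closes — contains both q5 and ~q5.
              branch 2.2.1.2 (add ~(q2 | q2)):
                ~(q2 | q2): α-rule — add ~q2, ~q2.
                ((~q4 | q1) -> ~q4): β-rule — branch into ~(~q4 | q1)  //  ~q4.
                  branch 2.2.1.2.1 (add ~(~q4 | q1)):
                    ~(~q4 | q1): α-rule — add ~~q4, ~q1.
                    (q2 | q2): β-rule — branch into q2  //  q2.
                      branch 2.2.1.2.1.1 (add q2):
                        × closes — contains both q2 and ~q2.
                      branch 2.2.1.2.1.2 (add q2):
                        × closes — contains both q2 and ~q2.
                  branch 2.2.1.2.2 (add ~q4):
                    (q2 | q2): β-rule — branch into q2  //  q2.
                      branch 2.2.1.2.2.1 (add q2):
                        × closes — contains both q2 and ~q2.
                      branch 2.2.1.2.2.2 (add q2):
                        × closes — contains both q2 and ~q2.
          branch 2.2.2 (add q1):
            ~(q5 & (q2 | q2)): β-rule — branch into ~q5  //  ~(q2 | q2).
              branch 2.2.2.1 (add ~q5):
                × closes — contains both q5 and ~q5.
              branch 2.2.2.2 (add ~(q2 | q2)):
                ~(q2 | q2): α-rule — add ~q2, ~q2.
                ((~q4 | q1) -> ~q4): β-rule — branch into ~(~q4 | q1)  //  ~q4.
                  branch 2.2.2.2.1 (add ~(~q4 | q1)):
                    ~(~q4 | q1): α-rule — add ~~q4, ~q1.
                    × closes — contains both q1 and ~q1.
                  branch 2.2.2.2.2 (add ~q4):
                    (q2 | q2): β-rule — branch into q2  //  q2.
                      branch 2.2.2.2.2.1 (add q2):
                        × closes — contains both q2 and ~q2.
                      branch 2.2.2.2.2.2 (add q2):
                        × closes — contains both q2 and ~q2.
All 20 branches close.
Every branch closed, so the negation is unsatisfiable and the formula is valid.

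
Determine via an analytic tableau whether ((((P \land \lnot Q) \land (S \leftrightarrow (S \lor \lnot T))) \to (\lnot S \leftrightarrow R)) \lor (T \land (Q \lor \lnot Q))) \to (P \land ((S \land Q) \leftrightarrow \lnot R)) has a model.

Satisfiable

Initial set: {(((((P \land \lnot Q) \land (S \leftrightarrow (S \lor \lnot T))) \to (\lnot S \leftrightarrow R)) \lor (T \land (Q \lor \lnot Q))) \to (P \land ((S \land Q) \leftrightarrow \lnot R)))}.
(((((P \land \lnot Q) \land (S \leftrightarrow (S \lor \lnot T))) \to (\lnot S \leftrightarrow R)) \lor (T \land (Q \lor \lnot Q))) \to (P \land ((S \land Q) \leftrightarrow \lnot R))): β-rule — branch into \lnot ((((P \land \lnot Q) \land (S \leftrightarrow (S \lor \lnot T))) \to (\lnot S \leftrightarrow R)) \lor (T \land (Q \lor \lnot Q)))  //  (P \land ((S \land Q) \leftrightarrow \lnot R)).
  branch 1 (add \lnot ((((P \land \lnot Q) \land (S \leftrightarrow (S \lor \lnot T))) \to (\lnot S \leftrightarrow R)) \lor (T \land (Q \lor \lnot Q)))):
    \lnot ((((P \land \lnot Q) \land (S \leftrightarrow (S \lor \lnot T))) \to (\lnot S \leftrightarrow R)) \lor (T \land (Q \lor \lnot Q))): α-rule — add \lnot (((P \land \lnot Q) \land (S \leftrightarrow (S \lor \lnot T))) \to (\lnot S \leftrightarrow R)), \lnot (T \land (Q \lor \lnot Q)).
    \lnot (((P \land \lnot Q) \land (S \leftrightarrow (S \lor \lnot T))) \to (\lnot S \leftrightarrow R)): α-rule — add ((P \land \lnot Q) \land (S \leftrightarrow (S \lor \lnot T))), \lnot (\lnot S \leftrightarrow R).
    ((P \land \lnot Q) \land (S \leftrightarrow (S \lor \lnot T))): α-rule — add (P \land \lnot Q), (S \leftrightarrow (S \lor \lnot T)).
    (P \land \lnot Q): α-rule — add P, \lnot Q.
    \lnot (T \land (Q \lor \lnot Q)): β-rule — branch into \lnot T  //  \lnot (Q \lor \lnot Q).
      branch 1.1 (add \lnot T):
        \lnot (\lnot S \leftrightarrow R): β-rule — branch into \lnot S, \lnot R  //  \lnot \lnot S, R.
          branch 1.1.1 (add \lnot S, \lnot R):
            (S \leftrightarrow (S \lor \lnot T)): β-rule — branch into S, (S \lor \lnot T)  //  \lnot S, \lnot (S \lor \lnot T).
              branch 1.1.1.1 (add S, (S \lor \lnot T)):
                × closes — contains both S and \lnot S.
              branch 1.1.1.2 (add \lnot S, \lnot (S \lor \lnot T)):
                \lnot (S \lor \lnot T): α-rule — add \lnot S, \lnot \lnot T.
                × closes — contains both T and \lnot T.
          branch 1.1.2 (add \lnot \lnot S, R):
            (S \leftrightarrow (S \lor \lnot T)): β-rule — branch into S, (S \lor \lnot T)  //  \lnot S, \lnot (S \lor \lnot T).
              branch 1.1.2.1 (add S, (S \lor \lnot T)):
                (S \lor \lnot T): β-rule — branch into S  //  \lnot T.
                  branch 1.1.2.1.1 (add S):
                    ○ open, literals {P=T, Q=F, R=T, S=T, T=F}.
                  branch 1.1.2.1.2 (add \lnot T):
                    ○ open, literals {P=T, Q=F, R=T, S=T, T=F}.
              branch 1.1.2.2 (add \lnot S, \lnot (S \lor \lnot T)):
                × closes — contains both S and \lnot S.
      branch 1.2 (add \lnot (Q \lor \lnot Q)):
        \lnot (Q \lor \lnot Q): α-rule — add \lnot Q, \lnot \lnot Q.
        × closes — contains both Q and \lnot Q.
  branch 2 (add (P \land ((S \land Q) \leftrightarrow \lnot R))):
    (P \land ((S \land Q) \leftrightarrow \lnot R)): α-rule — add P, ((S \land Q) \leftrightarrow \lnot R).
    ((S \land Q) \leftrightarrow \lnot R): β-rule — branch into (S \land Q), \lnot R  //  \lnot (S \land Q), \lnot \lnot R.
      branch 2.1 (add (S \land Q), \lnot R):
        (S \land Q): α-rule — add S, Q.
        ○ open, literals {P=T, Q=T, R=F, S=T}.
      branch 2.2 (add \lnot (S \land Q), \lnot \lnot R):
        \lnot (S \land Q): β-rule — branch into \lnot S  //  \lnot Q.
          branch 2.2.1 (add \lnot S):
            ○ open, literals {P=T, R=T, S=F}.
          branch 2.2.2 (add \lnot Q):
            ○ open, literals {P=T, Q=F, R=T}.
4 branches closed, 5 open.
An open branch gives a satisfying assignment: P=T, Q=F, R=T, S=T, T=F.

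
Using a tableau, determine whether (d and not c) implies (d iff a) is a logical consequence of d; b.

No

Initial set: {d; b; not ((d and not c) implies (d iff a))}.
not ((d and not c) implies (d iff a)): α-rule — add (d and not c), not (d iff a).
(d and not c): α-rule — add d, not c.
not (d iff a): β-rule — branch into d, not a  //  not d, a.
  branch 1 (add d, not a):
    ○ open, literals {a=false, b=true, c=false, d=true}.
  branch 2 (add not d, a):
    × closes — contains both d and not d.
1 branch closed, 1 open.
An open branch gives a countermodel: a=false, b=true, c=false, d=true (unmentioned atoms arbitrary); the premises hold there but the conclusion fails.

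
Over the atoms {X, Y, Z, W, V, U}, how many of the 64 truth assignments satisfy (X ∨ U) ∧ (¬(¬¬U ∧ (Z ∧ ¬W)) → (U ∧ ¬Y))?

Initial set: {((X ∨ U) ∧ (¬(¬¬U ∧ (Z ∧ ¬W)) → (U ∧ ¬Y)))}.
((X ∨ U) ∧ (¬(¬¬U ∧ (Z ∧ ¬W)) → (U ∧ ¬Y))): α-rule — add (X ∨ U), (¬(¬¬U ∧ (Z ∧ ¬W)) → (U ∧ ¬Y)).
(X ∨ U): β-rule — branch into X  //  U.
  branch 1 (add X):
    (¬(¬¬U ∧ (Z ∧ ¬W)) → (U ∧ ¬Y)): β-rule — branch into ¬¬(¬¬U ∧ (Z ∧ ¬W))  //  (U ∧ ¬Y).
      branch 1.1 (add ¬¬(¬¬U ∧ (Z ∧ ¬W))):
        ¬¬(¬¬U ∧ (Z ∧ ¬W)): α-rule — add ¬¬U, (Z ∧ ¬W).
        ¬¬U: drop double negation, giving U.
        (Z ∧ ¬W): α-rule — add Z, ¬W.
        ○ open, literals {U=T, W=F, X=T, Z=T}.
      branch 1.2 (add (U ∧ ¬Y)):
        (U ∧ ¬Y): α-rule — add U, ¬Y.
        ○ open, literals {U=T, X=T, Y=F}.
  branch 2 (add U):
    (¬(¬¬U ∧ (Z ∧ ¬W)) → (U ∧ ¬Y)): β-rule — branch into ¬¬(¬¬U ∧ (Z ∧ ¬W))  //  (U ∧ ¬Y).
      branch 2.1 (add ¬¬(¬¬U ∧ (Z ∧ ¬W))):
        ¬¬(¬¬U ∧ (Z ∧ ¬W)): α-rule — add ¬¬U, (Z ∧ ¬W).
        ¬¬U: drop double negation, giving U.
        (Z ∧ ¬W): α-rule — add Z, ¬W.
        ○ open, literals {U=T, W=F, Z=T}.
      branch 2.2 (add (U ∧ ¬Y)):
        (U ∧ ¬Y): α-rule — add U, ¬Y.
        ○ open, literals {U=T, Y=F}.
0 branches closed, 4 open.
Each open branch fixes some atoms; the unmentioned ones are free. Counting distinct full assignments: branch {U=T, W=F, X=T, Z=T} (Y, V) contributes 4 new; branch {U=T, X=T, Y=F} (Z, W, V) contributes 6 new; branch {U=T, W=F, Z=T} (X, Y, V) contributes 4 new; branch {U=T, Y=F} (X, Z, W, V) contributes 6 new. Total: 20.

20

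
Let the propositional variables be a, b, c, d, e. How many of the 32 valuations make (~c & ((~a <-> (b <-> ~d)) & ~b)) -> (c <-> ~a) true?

30

Initial set: {((~c & ((~a <-> (b <-> ~d)) & ~b)) -> (c <-> ~a))}.
((~c & ((~a <-> (b <-> ~d)) & ~b)) -> (c <-> ~a)): β-rule — branch into ~(~c & ((~a <-> (b <-> ~d)) & ~b))  //  (c <-> ~a).
  branch 1 (add ~(~c & ((~a <-> (b <-> ~d)) & ~b))):
    ~(~c & ((~a <-> (b <-> ~d)) & ~b)): β-rule — branch into ~~c  //  ~((~a <-> (b <-> ~d)) & ~b).
      branch 1.1 (add ~~c):
        ○ open, literals {c=T}.
      branch 1.2 (add ~((~a <-> (b <-> ~d)) & ~b)):
        ~((~a <-> (b <-> ~d)) & ~b): β-rule — branch into ~(~a <-> (b <-> ~d))  //  ~~b.
          branch 1.2.1 (add ~(~a <-> (b <-> ~d))):
            ~(~a <-> (b <-> ~d)): β-rule — branch into ~a, ~(b <-> ~d)  //  ~~a, (b <-> ~d).
              branch 1.2.1.1 (add ~a, ~(b <-> ~d)):
                ~(b <-> ~d): β-rule — branch into b, ~~d  //  ~b, ~d.
                  branch 1.2.1.1.1 (add b, ~~d):
                    ○ open, literals {a=F, b=T, d=T}.
                  branch 1.2.1.1.2 (add ~b, ~d):
                    ○ open, literals {a=F, b=F, d=F}.
              branch 1.2.1.2 (add ~~a, (b <-> ~d)):
                (b <-> ~d): β-rule — branch into b, ~d  //  ~b, ~~d.
                  branch 1.2.1.2.1 (add b, ~d):
                    ○ open, literals {a=T, b=T, d=F}.
                  branch 1.2.1.2.2 (add ~b, ~~d):
                    ○ open, literals {a=T, b=F, d=T}.
          branch 1.2.2 (add ~~b):
            ○ open, literals {b=T}.
  branch 2 (add (c <-> ~a)):
    (c <-> ~a): β-rule — branch into c, ~a  //  ~c, ~~a.
      branch 2.1 (add c, ~a):
        ○ open, literals {a=F, c=T}.
      branch 2.2 (add ~c, ~~a):
        ○ open, literals {a=T, c=F}.
0 branches closed, 8 open.
Each open branch fixes some atoms; the unmentioned ones are free. Counting distinct full assignments: branch {c=T} (a, b, d, e) contributes 16 new; branch {a=F, b=T, d=T} (c, e) contributes 2 new; branch {a=F, b=F, d=F} (c, e) contributes 2 new; branch {a=T, b=T, d=F} (c, e) contributes 2 new; branch {a=T, b=F, d=T} (c, e) contributes 2 new; branch {b=T} (a, c, d, e) contributes 4 new; branch {a=F, c=T} (b, d, e) contributes 0 new; branch {a=T, c=F} (b, d, e) contributes 2 new. Total: 30.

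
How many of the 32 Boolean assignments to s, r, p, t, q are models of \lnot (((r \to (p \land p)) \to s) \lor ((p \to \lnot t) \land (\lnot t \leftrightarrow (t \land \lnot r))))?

12

Initial set: {\lnot (((r \to (p \land p)) \to s) \lor ((p \to \lnot t) \land (\lnot t \leftrightarrow (t \land \lnot r))))}.
\lnot (((r \to (p \land p)) \to s) \lor ((p \to \lnot t) \land (\lnot t \leftrightarrow (t \land \lnot r)))): α-rule — add \lnot ((r \to (p \land p)) \to s), \lnot ((p \to \lnot t) \land (\lnot t \leftrightarrow (t \land \lnot r))).
\lnot ((r \to (p \land p)) \to s): α-rule — add (r \to (p \land p)), \lnot s.
\lnot ((p \to \lnot t) \land (\lnot t \leftrightarrow (t \land \lnot r))): β-rule — branch into \lnot (p \to \lnot t)  //  \lnot (\lnot t \leftrightarrow (t \land \lnot r)).
  branch 1 (add \lnot (p \to \lnot t)):
    \lnot (p \to \lnot t): α-rule — add p, \lnot \lnot t.
    (r \to (p \land p)): β-rule — branch into \lnot r  //  (p \land p).
      branch 1.1 (add \lnot r):
        ○ open, literals {p=T, r=F, s=F, t=T}.
      branch 1.2 (add (p \land p)):
        (p \land p): α-rule — add p, p.
        ○ open, literals {p=T, s=F, t=T}.
  branch 2 (add \lnot (\lnot t \leftrightarrow (t \land \lnot r))):
    (r \to (p \land p)): β-rule — branch into \lnot r  //  (p \land p).
      branch 2.1 (add \lnot r):
        \lnot (\lnot t \leftrightarrow (t \land \lnot r)): β-rule — branch into \lnot t, \lnot (t \land \lnot r)  //  \lnot \lnot t, (t \land \lnot r).
          branch 2.1.1 (add \lnot t, \lnot (t \land \lnot r)):
            \lnot (t \land \lnot r): β-rule — branch into \lnot t  //  \lnot \lnot r.
              branch 2.1.1.1 (add \lnot t):
                ○ open, literals {r=F, s=F, t=F}.
              branch 2.1.1.2 (add \lnot \lnot r):
                × closes — contains both r and \lnot r.
          branch 2.1.2 (add \lnot \lnot t, (t \land \lnot r)):
            (t \land \lnot r): α-rule — add t, \lnot r.
            ○ open, literals {r=F, s=F, t=T}.
      branch 2.2 (add (p \land p)):
        (p \land p): α-rule — add p, p.
        \lnot (\lnot t \leftrightarrow (t \land \lnot r)): β-rule — branch into \lnot t, \lnot (t \land \lnot r)  //  \lnot \lnot t, (t \land \lnot r).
          branch 2.2.1 (add \lnot t, \lnot (t \land \lnot r)):
            \lnot (t \land \lnot r): β-rule — branch into \lnot t  //  \lnot \lnot r.
              branch 2.2.1.1 (add \lnot t):
                ○ open, literals {p=T, s=F, t=F}.
              branch 2.2.1.2 (add \lnot \lnot r):
                ○ open, literals {p=T, r=T, s=F, t=F}.
          branch 2.2.2 (add \lnot \lnot t, (t \land \lnot r)):
            (t \land \lnot r): α-rule — add t, \lnot r.
            ○ open, literals {p=T, r=F, s=F, t=T}.
1 branch closed, 7 open.
Each open branch fixes some atoms; the unmentioned ones are free. Counting distinct full assignments: branch {p=T, r=F, s=F, t=T} (q) contributes 2 new; branch {p=T, s=F, t=T} (r, q) contributes 2 new; branch {r=F, s=F, t=F} (p, q) contributes 4 new; branch {r=F, s=F, t=T} (p, q) contributes 2 new; branch {p=T, s=F, t=F} (r, q) contributes 2 new; branch {p=T, r=T, s=F, t=F} (q) contributes 0 new; branch {p=T, r=F, s=F, t=T} (q) contributes 0 new. Total: 12.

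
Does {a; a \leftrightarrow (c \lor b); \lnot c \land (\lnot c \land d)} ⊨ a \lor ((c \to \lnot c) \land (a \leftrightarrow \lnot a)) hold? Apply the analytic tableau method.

Initial set: {T a; T (a \leftrightarrow (c \lor b)); T (\lnot c \land (\lnot c \land d)); F (a \lor ((c \to \lnot c) \land (a \leftrightarrow \lnot a)))}.
T (\lnot c \land (\lnot c \land d)): α-rule — add T \lnot c, T (\lnot c \land d).
F (a \lor ((c \to \lnot c) \land (a \leftrightarrow \lnot a))): α-rule — add F a, F ((c \to \lnot c) \land (a \leftrightarrow \lnot a)).
× closes — contains both a and \lnot a.
All 1 branch closes.
Every branch closed, so the premises entail the conclusion.

Yes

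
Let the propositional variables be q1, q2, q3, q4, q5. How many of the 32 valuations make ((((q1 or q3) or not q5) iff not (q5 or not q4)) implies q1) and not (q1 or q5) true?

4

Initial set: {(((((q1 or q3) or not q5) iff not (q5 or not q4)) implies q1) and not (q1 or q5))}.
(((((q1 or q3) or not q5) iff not (q5 or not q4)) implies q1) and not (q1 or q5)): α-rule — add ((((q1 or q3) or not q5) iff not (q5 or not q4)) implies q1), not (q1 or q5).
not (q1 or q5): α-rule — add not q1, not q5.
((((q1 or q3) or not q5) iff not (q5 or not q4)) implies q1): β-rule — branch into not (((q1 or q3) or not q5) iff not (q5 or not q4))  //  q1.
  branch 1 (add not (((q1 or q3) or not q5) iff not (q5 or not q4))):
    not (((q1 or q3) or not q5) iff not (q5 or not q4)): β-rule — branch into ((q1 or q3) or not q5), not not (q5 or not q4)  //  not ((q1 or q3) or not q5), not (q5 or not q4).
      branch 1.1 (add ((q1 or q3) or not q5), not not (q5 or not q4)):
        ((q1 or q3) or not q5): β-rule — branch into (q1 or q3)  //  not q5.
          branch 1.1.1 (add (q1 or q3)):
            not not (q5 or not q4): β-rule — branch into q5  //  not q4.
              branch 1.1.1.1 (add q5):
                × closes — contains both q5 and not q5.
              branch 1.1.1.2 (add not q4):
                (q1 or q3): β-rule — branch into q1  //  q3.
                  branch 1.1.1.2.1 (add q1):
                    × closes — contains both q1 and not q1.
                  branch 1.1.1.2.2 (add q3):
                    ○ open, literals {q1=0, q3=1, q4=0, q5=0}.
          branch 1.1.2 (add not q5):
            not not (q5 or not q4): β-rule — branch into q5  //  not q4.
              branch 1.1.2.1 (add q5):
                × closes — contains both q5 and not q5.
              branch 1.1.2.2 (add not q4):
                ○ open, literals {q1=0, q4=0, q5=0}.
      branch 1.2 (add not ((q1 or q3) or not q5), not (q5 or not q4)):
        not ((q1 or q3) or not q5): α-rule — add not (q1 or q3), not not q5.
        × closes — contains both q5 and not q5.
  branch 2 (add q1):
    × closes — contains both q1 and not q1.
5 branches closed, 2 open.
Each open branch fixes some atoms; the unmentioned ones are free. Counting distinct full assignments: branch {q1=0, q3=1, q4=0, q5=0} (q2) contributes 2 new; branch {q1=0, q4=0, q5=0} (q2, q3) contributes 2 new. Total: 4.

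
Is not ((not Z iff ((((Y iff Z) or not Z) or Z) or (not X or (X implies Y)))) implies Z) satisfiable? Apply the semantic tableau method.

Satisfiable

Initial set: {not ((not Z iff ((((Y iff Z) or not Z) or Z) or (not X or (X implies Y)))) implies Z)}.
not ((not Z iff ((((Y iff Z) or not Z) or Z) or (not X or (X implies Y)))) implies Z): α-rule — add (not Z iff ((((Y iff Z) or not Z) or Z) or (not X or (X implies Y)))), not Z.
(not Z iff ((((Y iff Z) or not Z) or Z) or (not X or (X implies Y)))): β-rule — branch into not Z, ((((Y iff Z) or not Z) or Z) or (not X or (X implies Y)))  //  not not Z, not ((((Y iff Z) or not Z) or Z) or (not X or (X implies Y))).
  branch 1 (add not Z, ((((Y iff Z) or not Z) or Z) or (not X or (X implies Y)))):
    ((((Y iff Z) or not Z) or Z) or (not X or (X implies Y))): β-rule — branch into (((Y iff Z) or not Z) or Z)  //  (not X or (X implies Y)).
      branch 1.1 (add (((Y iff Z) or not Z) or Z)):
        (((Y iff Z) or not Z) or Z): β-rule — branch into ((Y iff Z) or not Z)  //  Z.
          branch 1.1.1 (add ((Y iff Z) or not Z)):
            ((Y iff Z) or not Z): β-rule — branch into (Y iff Z)  //  not Z.
              branch 1.1.1.1 (add (Y iff Z)):
                (Y iff Z): β-rule — branch into Y, Z  //  not Y, not Z.
                  branch 1.1.1.1.1 (add Y, Z):
                    × closes — contains both Z and not Z.
                  branch 1.1.1.1.2 (add not Y, not Z):
                    ○ open, literals {Y=0, Z=0}.
              branch 1.1.1.2 (add not Z):
                ○ open, literals {Z=0}.
          branch 1.1.2 (add Z):
            × closes — contains both Z and not Z.
      branch 1.2 (add (not X or (X implies Y))):
        (not X or (X implies Y)): β-rule — branch into not X  //  (X implies Y).
          branch 1.2.1 (add not X):
            ○ open, literals {X=0, Z=0}.
          branch 1.2.2 (add (X implies Y)):
            (X implies Y): β-rule — branch into not X  //  Y.
              branch 1.2.2.1 (add not X):
                ○ open, literals {X=0, Z=0}.
              branch 1.2.2.2 (add Y):
                ○ open, literals {Y=1, Z=0}.
  branch 2 (add not not Z, not ((((Y iff Z) or not Z) or Z) or (not X or (X implies Y)))):
    × closes — contains both Z and not Z.
3 branches closed, 5 open.
An open branch gives a satisfying assignment: Y=0, Z=0.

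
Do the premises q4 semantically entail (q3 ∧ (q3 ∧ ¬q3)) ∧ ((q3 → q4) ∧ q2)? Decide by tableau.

No

Initial set: {q4; ¬((q3 ∧ (q3 ∧ ¬q3)) ∧ ((q3 → q4) ∧ q2))}.
¬((q3 ∧ (q3 ∧ ¬q3)) ∧ ((q3 → q4) ∧ q2)): β-rule — branch into ¬(q3 ∧ (q3 ∧ ¬q3))  //  ¬((q3 → q4) ∧ q2).
  branch 1 (add ¬(q3 ∧ (q3 ∧ ¬q3))):
    ¬(q3 ∧ (q3 ∧ ¬q3)): β-rule — branch into ¬q3  //  ¬(q3 ∧ ¬q3).
      branch 1.1 (add ¬q3):
        ○ open, literals {q3=F, q4=T}.
      branch 1.2 (add ¬(q3 ∧ ¬q3)):
        ¬(q3 ∧ ¬q3): β-rule — branch into ¬q3  //  ¬¬q3.
          branch 1.2.1 (add ¬q3):
            ○ open, literals {q3=F, q4=T}.
          branch 1.2.2 (add ¬¬q3):
            ○ open, literals {q3=T, q4=T}.
  branch 2 (add ¬((q3 → q4) ∧ q2)):
    ¬((q3 → q4) ∧ q2): β-rule — branch into ¬(q3 → q4)  //  ¬q2.
      branch 2.1 (add ¬(q3 → q4)):
        ¬(q3 → q4): α-rule — add q3, ¬q4.
        × closes — contains both q4 and ¬q4.
      branch 2.2 (add ¬q2):
        ○ open, literals {q2=F, q4=T}.
1 branch closed, 4 open.
An open branch gives a countermodel: q3=F, q4=T (unmentioned atoms arbitrary); the premises hold there but the conclusion fails.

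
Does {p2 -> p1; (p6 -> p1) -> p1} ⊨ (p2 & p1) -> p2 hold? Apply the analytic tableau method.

Initial set: {(p2 -> p1); ((p6 -> p1) -> p1); ~((p2 & p1) -> p2)}.
~((p2 & p1) -> p2): α-rule — add (p2 & p1), ~p2.
(p2 & p1): α-rule — add p2, p1.
× closes — contains both p2 and ~p2.
All 1 branch closes.
Every branch closed, so the premises entail the conclusion.

Yes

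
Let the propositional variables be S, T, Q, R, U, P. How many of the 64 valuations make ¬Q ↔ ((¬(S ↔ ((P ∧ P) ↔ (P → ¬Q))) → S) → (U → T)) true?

34

Initial set: {(¬Q ↔ ((¬(S ↔ ((P ∧ P) ↔ (P → ¬Q))) → S) → (U → T)))}.
(¬Q ↔ ((¬(S ↔ ((P ∧ P) ↔ (P → ¬Q))) → S) → (U → T))): β-rule — branch into ¬Q, ((¬(S ↔ ((P ∧ P) ↔ (P → ¬Q))) → S) → (U → T))  //  ¬¬Q, ¬((¬(S ↔ ((P ∧ P) ↔ (P → ¬Q))) → S) → (U → T)).
  branch 1 (add ¬Q, ((¬(S ↔ ((P ∧ P) ↔ (P → ¬Q))) → S) → (U → T))):
    ((¬(S ↔ ((P ∧ P) ↔ (P → ¬Q))) → S) → (U → T)): β-rule — branch into ¬(¬(S ↔ ((P ∧ P) ↔ (P → ¬Q))) → S)  //  (U → T).
      branch 1.1 (add ¬(¬(S ↔ ((P ∧ P) ↔ (P → ¬Q))) → S)):
        ¬(¬(S ↔ ((P ∧ P) ↔ (P → ¬Q))) → S): α-rule — add ¬(S ↔ ((P ∧ P) ↔ (P → ¬Q))), ¬S.
        ¬(S ↔ ((P ∧ P) ↔ (P → ¬Q))): β-rule — branch into S, ¬((P ∧ P) ↔ (P → ¬Q))  //  ¬S, ((P ∧ P) ↔ (P → ¬Q)).
          branch 1.1.1 (add S, ¬((P ∧ P) ↔ (P → ¬Q))):
            × closes — contains both S and ¬S.
          branch 1.1.2 (add ¬S, ((P ∧ P) ↔ (P → ¬Q))):
            ((P ∧ P) ↔ (P → ¬Q)): β-rule — branch into (P ∧ P), (P → ¬Q)  //  ¬(P ∧ P), ¬(P → ¬Q).
              branch 1.1.2.1 (add (P ∧ P), (P → ¬Q)):
                (P ∧ P): α-rule — add P, P.
                (P → ¬Q): β-rule — branch into ¬P  //  ¬Q.
                  branch 1.1.2.1.1 (add ¬P):
                    × closes — contains both P and ¬P.
                  branch 1.1.2.1.2 (add ¬Q):
                    ○ open, literals {P=true, Q=false, S=false}.
              branch 1.1.2.2 (add ¬(P ∧ P), ¬(P → ¬Q)):
                ¬(P → ¬Q): α-rule — add P, ¬¬Q.
                × closes — contains both Q and ¬Q.
      branch 1.2 (add (U → T)):
        (U → T): β-rule — branch into ¬U  //  T.
          branch 1.2.1 (add ¬U):
            ○ open, literals {Q=false, U=false}.
          branch 1.2.2 (add T):
            ○ open, literals {Q=false, T=true}.
  branch 2 (add ¬¬Q, ¬((¬(S ↔ ((P ∧ P) ↔ (P → ¬Q))) → S) → (U → T))):
    ¬((¬(S ↔ ((P ∧ P) ↔ (P → ¬Q))) → S) → (U → T)): α-rule — add (¬(S ↔ ((P ∧ P) ↔ (P → ¬Q))) → S), ¬(U → T).
    ¬(U → T): α-rule — add U, ¬T.
    (¬(S ↔ ((P ∧ P) ↔ (P → ¬Q))) → S): β-rule — branch into ¬¬(S ↔ ((P ∧ P) ↔ (P → ¬Q)))  //  S.
      branch 2.1 (add ¬¬(S ↔ ((P ∧ P) ↔ (P → ¬Q)))):
        ¬¬(S ↔ ((P ∧ P) ↔ (P → ¬Q))): β-rule — branch into S, ((P ∧ P) ↔ (P → ¬Q))  //  ¬S, ¬((P ∧ P) ↔ (P → ¬Q)).
          branch 2.1.1 (add S, ((P ∧ P) ↔ (P → ¬Q))):
            ((P ∧ P) ↔ (P → ¬Q)): β-rule — branch into (P ∧ P), (P → ¬Q)  //  ¬(P ∧ P), ¬(P → ¬Q).
              branch 2.1.1.1 (add (P ∧ P), (P → ¬Q)):
                (P ∧ P): α-rule — add P, P.
                (P → ¬Q): β-rule — branch into ¬P  //  ¬Q.
                  branch 2.1.1.1.1 (add ¬P):
                    × closes — contains both P and ¬P.
                  branch 2.1.1.1.2 (add ¬Q):
                    × closes — contains both Q and ¬Q.
              branch 2.1.1.2 (add ¬(P ∧ P), ¬(P → ¬Q)):
                ¬(P → ¬Q): α-rule — add P, ¬¬Q.
                ¬(P ∧ P): β-rule — branch into ¬P  //  ¬P.
                  branch 2.1.1.2.1 (add ¬P):
                    × closes — contains both P and ¬P.
                  branch 2.1.1.2.2 (add ¬P):
                    × closes — contains both P and ¬P.
          branch 2.1.2 (add ¬S, ¬((P ∧ P) ↔ (P → ¬Q))):
            ¬((P ∧ P) ↔ (P → ¬Q)): β-rule — branch into (P ∧ P), ¬(P → ¬Q)  //  ¬(P ∧ P), (P → ¬Q).
              branch 2.1.2.1 (add (P ∧ P), ¬(P → ¬Q)):
                (P ∧ P): α-rule — add P, P.
                ¬(P → ¬Q): α-rule — add P, ¬¬Q.
                ○ open, literals {P=true, Q=true, S=false, T=false, U=true}.
              branch 2.1.2.2 (add ¬(P ∧ P), (P → ¬Q)):
                ¬(P ∧ P): β-rule — branch into ¬P  //  ¬P.
                  branch 2.1.2.2.1 (add ¬P):
                    (P → ¬Q): β-rule — branch into ¬P  //  ¬Q.
                      branch 2.1.2.2.1.1 (add ¬P):
                        ○ open, literals {P=false, Q=true, S=false, T=false, U=true}.
                      branch 2.1.2.2.1.2 (add ¬Q):
                        × closes — contains both Q and ¬Q.
                  branch 2.1.2.2.2 (add ¬P):
                    (P → ¬Q): β-rule — branch into ¬P  //  ¬Q.
                      branch 2.1.2.2.2.1 (add ¬P):
                        ○ open, literals {P=false, Q=true, S=false, T=false, U=true}.
                      branch 2.1.2.2.2.2 (add ¬Q):
                        × closes — contains both Q and ¬Q.
      branch 2.2 (add S):
        ○ open, literals {Q=true, S=true, T=false, U=true}.
9 branches closed, 7 open.
Each open branch fixes some atoms; the unmentioned ones are free. Counting distinct full assignments: branch {P=true, Q=false, S=false} (T, R, U) contributes 8 new; branch {Q=false, U=false} (S, T, R, P) contributes 12 new; branch {Q=false, T=true} (S, R, U, P) contributes 6 new; branch {P=true, Q=true, S=false, T=false, U=true} (R) contributes 2 new; branch {P=false, Q=true, S=false, T=false, U=true} (R) contributes 2 new; branch {P=false, Q=true, S=false, T=false, U=true} (R) contributes 0 new; branch {Q=true, S=true, T=false, U=true} (R, P) contributes 4 new. Total: 34.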